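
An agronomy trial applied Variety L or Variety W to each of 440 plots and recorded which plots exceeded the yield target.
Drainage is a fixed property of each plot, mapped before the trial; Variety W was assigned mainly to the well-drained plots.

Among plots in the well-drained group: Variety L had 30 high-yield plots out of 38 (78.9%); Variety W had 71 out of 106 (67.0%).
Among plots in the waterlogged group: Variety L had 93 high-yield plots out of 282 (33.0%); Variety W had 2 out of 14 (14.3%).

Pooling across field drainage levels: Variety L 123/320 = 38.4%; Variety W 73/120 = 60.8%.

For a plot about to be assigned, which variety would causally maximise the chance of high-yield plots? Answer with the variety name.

Variety L

Field drainage is set before the variety has any effect — it is not caused by the variety — and it independently drives the outcome. That makes it a confounder, so the causal comparison is within field drainage levels.
Within each level — well-drained: 78.9% vs 67.0%; waterlogged: 33.0% vs 14.3% — Variety L is higher every time.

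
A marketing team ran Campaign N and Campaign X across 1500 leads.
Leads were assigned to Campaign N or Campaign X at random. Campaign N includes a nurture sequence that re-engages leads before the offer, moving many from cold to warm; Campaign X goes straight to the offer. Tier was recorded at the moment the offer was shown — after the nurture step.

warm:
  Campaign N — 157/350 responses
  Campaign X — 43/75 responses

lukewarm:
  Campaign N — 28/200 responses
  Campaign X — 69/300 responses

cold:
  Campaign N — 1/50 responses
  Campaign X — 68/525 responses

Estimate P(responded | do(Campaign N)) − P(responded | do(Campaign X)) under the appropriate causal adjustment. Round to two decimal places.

+0.11

Within every engagement tier level Campaign X has the higher rate, yet pooled Campaign N does — Simpson's reversal.
The distribution of engagement tier is itself part of what the campaign does — it is an intermediate outcome. Holding it fixed would remove that part of the effect; the total effect is the pooled difference.
The causal difference is the pooled difference: 0.310 − 0.200 = +0.110.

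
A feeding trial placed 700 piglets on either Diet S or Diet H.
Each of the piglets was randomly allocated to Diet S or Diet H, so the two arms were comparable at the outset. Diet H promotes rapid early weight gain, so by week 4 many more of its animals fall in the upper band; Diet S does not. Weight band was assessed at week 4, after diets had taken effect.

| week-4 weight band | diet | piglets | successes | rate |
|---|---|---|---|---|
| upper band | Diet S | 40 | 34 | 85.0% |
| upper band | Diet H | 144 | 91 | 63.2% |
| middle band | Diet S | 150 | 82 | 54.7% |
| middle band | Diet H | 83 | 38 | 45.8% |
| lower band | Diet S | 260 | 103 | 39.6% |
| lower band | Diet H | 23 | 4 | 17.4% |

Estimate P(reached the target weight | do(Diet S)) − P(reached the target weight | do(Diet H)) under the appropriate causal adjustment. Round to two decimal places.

-0.05

Week-4 weight band here is a post-treatment variable shaped by the diet; conditioning on it would introduce bias rather than remove it. The overall comparison is the causal one.
The causal difference is the pooled difference: 0.487 − 0.532 = -0.045.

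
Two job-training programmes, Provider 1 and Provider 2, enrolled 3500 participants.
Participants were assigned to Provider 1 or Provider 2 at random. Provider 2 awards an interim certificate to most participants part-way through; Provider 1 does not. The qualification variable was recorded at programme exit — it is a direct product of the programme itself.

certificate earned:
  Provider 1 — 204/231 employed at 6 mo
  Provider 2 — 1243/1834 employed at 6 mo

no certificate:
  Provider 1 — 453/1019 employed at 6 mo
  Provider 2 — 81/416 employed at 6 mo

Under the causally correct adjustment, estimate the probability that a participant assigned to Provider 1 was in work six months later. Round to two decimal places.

The qualification attained during the programme-specific comparison favours Provider 1 throughout, but the pooled figures favour Provider 2. The question is whether to condition on qualification attained during the programme.
Qualification attained during the programme is recorded after the programme and is itself shifted by it — it sits on the causal path from programme to outcome. Conditioning on a mediator would strip out part of the effect we want; the pooled comparison gives the total causal effect.
So P(outcome | do(Provider 1)) is just the pooled rate for Provider 1: 657/1250 = 0.526.

0.53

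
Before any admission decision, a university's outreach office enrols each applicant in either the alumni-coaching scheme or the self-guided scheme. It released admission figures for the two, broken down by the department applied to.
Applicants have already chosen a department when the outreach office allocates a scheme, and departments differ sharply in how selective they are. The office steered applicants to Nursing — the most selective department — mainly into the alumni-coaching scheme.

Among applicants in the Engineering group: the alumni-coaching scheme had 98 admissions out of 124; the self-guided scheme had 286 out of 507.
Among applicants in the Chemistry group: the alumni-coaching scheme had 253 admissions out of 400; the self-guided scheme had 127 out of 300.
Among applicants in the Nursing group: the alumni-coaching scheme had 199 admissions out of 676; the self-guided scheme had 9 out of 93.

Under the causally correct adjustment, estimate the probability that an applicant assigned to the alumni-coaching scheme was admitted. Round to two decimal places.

0.56

The department-specific comparison favours the alumni-coaching scheme throughout, but the pooled figures favour the self-guided scheme. The question is whether to condition on department.
Department is set before the outreach scheme has any effect — it is not caused by the outreach scheme — and it independently drives the outcome. That makes it a confounder, so the causal comparison is within department levels.
Standardising the alumni-coaching scheme to the population department mix: 0.300·98/124 + 0.333·253/400 + 0.366·199/676 = 0.556.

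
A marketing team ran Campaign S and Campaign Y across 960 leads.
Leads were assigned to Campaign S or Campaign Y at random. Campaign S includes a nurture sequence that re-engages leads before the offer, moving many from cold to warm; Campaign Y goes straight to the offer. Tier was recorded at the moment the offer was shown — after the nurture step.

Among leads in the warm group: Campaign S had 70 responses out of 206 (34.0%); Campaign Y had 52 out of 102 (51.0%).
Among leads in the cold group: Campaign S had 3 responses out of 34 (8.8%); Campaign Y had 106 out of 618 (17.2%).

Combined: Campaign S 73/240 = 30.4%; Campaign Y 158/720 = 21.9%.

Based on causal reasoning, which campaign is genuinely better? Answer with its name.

Campaign S

Within every engagement tier level Campaign Y has the higher rate, yet pooled Campaign S does — Simpson's reversal.
Stratifying would compare campaigns among leads the campaigns themselves sorted into engagement tier groups — a form of selection on an intermediate. The unconditioned pooled rates give the total causal effect.
Pooled: Campaign S 30.4% vs Campaign Y 21.9%; Campaign S is higher overall.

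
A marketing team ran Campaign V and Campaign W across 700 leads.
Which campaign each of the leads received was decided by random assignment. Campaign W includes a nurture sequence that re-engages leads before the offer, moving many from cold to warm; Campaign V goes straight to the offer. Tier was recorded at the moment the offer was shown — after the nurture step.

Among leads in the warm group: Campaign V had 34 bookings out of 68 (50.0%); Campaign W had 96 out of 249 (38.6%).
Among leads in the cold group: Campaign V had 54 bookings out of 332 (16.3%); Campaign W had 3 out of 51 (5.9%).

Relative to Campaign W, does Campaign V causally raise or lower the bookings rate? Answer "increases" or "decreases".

decreases

Campaign V is higher inside every engagement tier stratum but Campaign W is higher in aggregate. Whether to stratify depends on how engagement tier relates to the campaign.
Engagement tier is downstream of the campaign. One should not condition on a consequence of treatment, so the overall rates are the right comparison.
Pooled: Campaign V 22.0% vs Campaign W 33.0%; Campaign W is higher overall.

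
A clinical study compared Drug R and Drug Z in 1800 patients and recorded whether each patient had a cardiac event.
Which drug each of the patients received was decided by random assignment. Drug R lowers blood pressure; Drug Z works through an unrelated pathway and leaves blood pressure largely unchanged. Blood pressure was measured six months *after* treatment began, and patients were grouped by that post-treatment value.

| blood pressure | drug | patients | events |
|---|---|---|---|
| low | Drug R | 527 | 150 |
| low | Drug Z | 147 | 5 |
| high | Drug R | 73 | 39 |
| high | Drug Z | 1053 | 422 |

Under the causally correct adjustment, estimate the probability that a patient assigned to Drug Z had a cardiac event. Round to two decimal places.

0.36

Within every blood pressure level Drug Z has the lower rate, yet pooled Drug R does — Simpson's reversal.
The distribution of blood pressure is itself part of what the drug does — it is an intermediate outcome. Holding it fixed would remove that part of the effect; the total effect is the pooled difference.
So P(outcome | do(Drug Z)) is just the pooled rate for Drug Z: 427/1200 = 0.356.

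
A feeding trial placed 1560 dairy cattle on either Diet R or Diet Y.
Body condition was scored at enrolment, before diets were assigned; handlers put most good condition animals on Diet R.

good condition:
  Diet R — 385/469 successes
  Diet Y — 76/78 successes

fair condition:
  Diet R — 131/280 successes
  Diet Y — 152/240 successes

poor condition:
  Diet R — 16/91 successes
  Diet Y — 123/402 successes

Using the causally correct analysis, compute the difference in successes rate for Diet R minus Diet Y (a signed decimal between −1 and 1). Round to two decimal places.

Diet Y is higher inside every starting body condition stratum but Diet R is higher in aggregate. Whether to stratify depends on how starting body condition relates to the diet.
The imbalance in starting body condition arose from how dairy cattle were allocated, not from anything the diet did; and starting body condition independently affects the outcome. The pooled gap is confounded — condition on starting body condition.
Adjusting over the population distribution of starting body condition: 0.351·(0.821−0.974) + 0.333·(0.468−0.633) + 0.316·(0.176−0.306) = -0.150.

-0.15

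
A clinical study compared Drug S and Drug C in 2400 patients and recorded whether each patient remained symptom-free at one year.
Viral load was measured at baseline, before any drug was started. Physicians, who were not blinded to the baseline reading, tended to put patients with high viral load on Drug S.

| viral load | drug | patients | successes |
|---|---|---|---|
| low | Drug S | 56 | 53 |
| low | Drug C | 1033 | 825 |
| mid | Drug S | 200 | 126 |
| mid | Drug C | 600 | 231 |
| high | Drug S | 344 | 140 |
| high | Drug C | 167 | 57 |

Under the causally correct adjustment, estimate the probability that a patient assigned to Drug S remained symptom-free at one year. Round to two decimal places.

0.73

Viral load is set before the drug has any effect — it is not caused by the drug — and it independently drives the outcome. That makes it a confounder, so the causal comparison is within viral load levels.
Standardising Drug S to the population viral load mix: 0.454·53/56 + 0.333·126/200 + 0.213·140/344 = 0.726.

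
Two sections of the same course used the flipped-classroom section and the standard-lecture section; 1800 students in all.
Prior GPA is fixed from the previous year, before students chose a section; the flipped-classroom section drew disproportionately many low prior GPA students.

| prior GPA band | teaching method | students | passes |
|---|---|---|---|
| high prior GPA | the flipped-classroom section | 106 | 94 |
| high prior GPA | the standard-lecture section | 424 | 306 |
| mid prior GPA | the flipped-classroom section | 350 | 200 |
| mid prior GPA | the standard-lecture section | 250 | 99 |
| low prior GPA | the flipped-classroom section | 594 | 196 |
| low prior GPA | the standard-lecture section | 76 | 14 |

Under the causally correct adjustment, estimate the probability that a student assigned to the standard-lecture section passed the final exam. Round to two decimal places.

0.41

Prior GPA band satisfies the back-door criterion: it is not a descendant of the teaching method, and it blocks the spurious path from teaching method to outcome. Adjusting for it (i.e., using the within-prior GPA band rates) gives the causal effect.
Standardising the standard-lecture section to the population prior GPA band mix: 0.294·306/424 + 0.333·99/250 + 0.372·14/76 = 0.413.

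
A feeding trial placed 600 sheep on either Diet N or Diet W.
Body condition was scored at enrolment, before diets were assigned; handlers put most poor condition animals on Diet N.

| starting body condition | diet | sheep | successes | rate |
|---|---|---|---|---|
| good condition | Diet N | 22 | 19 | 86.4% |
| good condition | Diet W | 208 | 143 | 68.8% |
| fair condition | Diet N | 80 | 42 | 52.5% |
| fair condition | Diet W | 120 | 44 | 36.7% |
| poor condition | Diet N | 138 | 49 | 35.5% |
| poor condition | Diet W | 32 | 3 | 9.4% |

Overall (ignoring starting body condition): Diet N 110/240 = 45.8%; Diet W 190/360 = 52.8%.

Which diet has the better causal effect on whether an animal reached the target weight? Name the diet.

Within every starting body condition level Diet N has the higher rate, yet pooled Diet W does — Simpson's reversal.
Since starting body condition is a pre-existing factor (not a product of the diet) and it affects the outcome on its own, it is a confounder. The stratified rates, not the pooled rate, identify the causal effect.
Within each level — good condition: 86.4% vs 68.8%; fair condition: 52.5% vs 36.7%; poor condition: 35.5% vs 9.4% — Diet N is higher every time.

Diet N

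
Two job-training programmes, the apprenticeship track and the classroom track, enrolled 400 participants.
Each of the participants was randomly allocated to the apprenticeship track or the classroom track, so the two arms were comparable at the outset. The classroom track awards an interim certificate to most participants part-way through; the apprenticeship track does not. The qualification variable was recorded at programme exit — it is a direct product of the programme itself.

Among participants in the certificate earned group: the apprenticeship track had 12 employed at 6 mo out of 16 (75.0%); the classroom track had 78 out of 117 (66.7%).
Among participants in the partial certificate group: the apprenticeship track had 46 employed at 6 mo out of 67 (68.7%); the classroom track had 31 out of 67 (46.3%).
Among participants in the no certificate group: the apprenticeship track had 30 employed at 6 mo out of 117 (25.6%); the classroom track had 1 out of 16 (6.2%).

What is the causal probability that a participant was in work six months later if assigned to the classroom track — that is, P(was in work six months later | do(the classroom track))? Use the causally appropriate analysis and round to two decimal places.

the apprenticeship track is higher inside every qualification attained during the programme stratum but the classroom track is higher in aggregate. Whether to stratify depends on how qualification attained during the programme relates to the programme.
Qualification attained during the programme here is a post-treatment variable shaped by the programme; conditioning on it would introduce bias rather than remove it. The overall comparison is the causal one.
So P(outcome | do(the classroom track)) is just the pooled rate for the classroom track: 110/200 = 0.550.

0.55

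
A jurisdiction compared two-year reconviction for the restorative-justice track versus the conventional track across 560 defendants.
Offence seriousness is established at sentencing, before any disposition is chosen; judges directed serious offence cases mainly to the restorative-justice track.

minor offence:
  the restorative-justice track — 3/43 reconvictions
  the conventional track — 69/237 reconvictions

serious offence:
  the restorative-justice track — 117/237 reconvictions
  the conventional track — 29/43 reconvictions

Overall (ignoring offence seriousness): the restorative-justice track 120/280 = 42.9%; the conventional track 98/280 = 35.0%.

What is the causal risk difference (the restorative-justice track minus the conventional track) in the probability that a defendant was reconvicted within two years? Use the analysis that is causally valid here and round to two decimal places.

-0.20

Offence seriousness is set before the disposition has any effect — it is not caused by the disposition — and it independently drives the outcome. That makes it a confounder, so the causal comparison is within offence seriousness levels.
Adjusting over the population distribution of offence seriousness: 0.500·(0.070−0.291) + 0.500·(0.494−0.674) = -0.201.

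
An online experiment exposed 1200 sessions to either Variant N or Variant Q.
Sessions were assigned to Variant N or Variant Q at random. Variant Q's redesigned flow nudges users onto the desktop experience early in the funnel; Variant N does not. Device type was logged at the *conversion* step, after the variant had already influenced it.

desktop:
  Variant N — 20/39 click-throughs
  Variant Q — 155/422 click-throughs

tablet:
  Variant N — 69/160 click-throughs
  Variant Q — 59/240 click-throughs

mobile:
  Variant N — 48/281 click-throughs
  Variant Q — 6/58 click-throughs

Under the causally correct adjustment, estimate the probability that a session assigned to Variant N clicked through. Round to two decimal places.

0.29

Within every device type level Variant N has the higher rate, yet pooled Variant Q does — Simpson's reversal.
Device type lies on the pathway variant → device type → outcome, so adjusting for it blocks the indirect effect. For the total causal effect of variant, use the unadjusted pooled rates.
So P(outcome | do(Variant N)) is just the pooled rate for Variant N: 137/480 = 0.285.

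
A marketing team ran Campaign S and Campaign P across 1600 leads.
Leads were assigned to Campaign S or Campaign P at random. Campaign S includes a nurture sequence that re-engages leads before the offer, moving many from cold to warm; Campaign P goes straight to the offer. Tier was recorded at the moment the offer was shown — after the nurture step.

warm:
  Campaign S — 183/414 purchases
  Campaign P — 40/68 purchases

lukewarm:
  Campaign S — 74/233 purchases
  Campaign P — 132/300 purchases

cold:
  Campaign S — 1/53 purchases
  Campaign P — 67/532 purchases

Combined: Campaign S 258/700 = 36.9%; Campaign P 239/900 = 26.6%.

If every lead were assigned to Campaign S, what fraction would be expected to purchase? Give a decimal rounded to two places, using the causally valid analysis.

Campaign P is higher inside every engagement tier stratum but Campaign S is higher in aggregate. Whether to stratify depends on how engagement tier relates to the campaign.
Engagement tier lies on the pathway campaign → engagement tier → outcome, so adjusting for it blocks the indirect effect. For the total causal effect of campaign, use the unadjusted pooled rates.
So P(outcome | do(Campaign S)) is just the pooled rate for Campaign S: 258/700 = 0.369.

0.37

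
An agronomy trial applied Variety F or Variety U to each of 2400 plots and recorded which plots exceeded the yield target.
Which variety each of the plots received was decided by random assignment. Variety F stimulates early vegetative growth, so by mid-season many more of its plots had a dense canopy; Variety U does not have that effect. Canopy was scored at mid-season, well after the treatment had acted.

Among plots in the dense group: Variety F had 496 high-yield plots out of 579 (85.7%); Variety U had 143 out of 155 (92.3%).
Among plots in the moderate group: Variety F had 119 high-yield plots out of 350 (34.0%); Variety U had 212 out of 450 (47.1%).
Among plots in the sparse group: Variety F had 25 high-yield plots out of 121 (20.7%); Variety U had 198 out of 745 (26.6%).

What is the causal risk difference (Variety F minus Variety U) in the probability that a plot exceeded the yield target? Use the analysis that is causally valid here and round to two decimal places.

The stratified and pooled comparisons disagree (Variety U wins within each mid-season canopy; Variety F wins overall), so the answer turns on the causal role of mid-season canopy.
Mid-season canopy is recorded after the variety and is itself shifted by it — it sits on the causal path from variety to outcome. Conditioning on a mediator would strip out part of the effect we want; the pooled comparison gives the total causal effect.
The causal difference is the pooled difference: 0.610 − 0.410 = +0.200.

+0.20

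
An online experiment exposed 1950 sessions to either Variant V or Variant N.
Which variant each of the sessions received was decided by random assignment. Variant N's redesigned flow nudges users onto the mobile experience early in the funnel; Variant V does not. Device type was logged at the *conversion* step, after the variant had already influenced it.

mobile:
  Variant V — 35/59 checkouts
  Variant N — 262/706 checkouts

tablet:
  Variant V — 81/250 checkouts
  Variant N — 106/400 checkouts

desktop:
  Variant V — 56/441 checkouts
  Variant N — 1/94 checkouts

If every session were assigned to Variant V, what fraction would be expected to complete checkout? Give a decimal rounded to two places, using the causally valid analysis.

Variant V is higher inside every device type stratum but Variant N is higher in aggregate. Whether to stratify depends on how device type relates to the variant.
Device type here is a post-treatment variable shaped by the variant; conditioning on it would introduce bias rather than remove it. The overall comparison is the causal one.
So P(outcome | do(Variant V)) is just the pooled rate for Variant V: 172/750 = 0.229.

0.23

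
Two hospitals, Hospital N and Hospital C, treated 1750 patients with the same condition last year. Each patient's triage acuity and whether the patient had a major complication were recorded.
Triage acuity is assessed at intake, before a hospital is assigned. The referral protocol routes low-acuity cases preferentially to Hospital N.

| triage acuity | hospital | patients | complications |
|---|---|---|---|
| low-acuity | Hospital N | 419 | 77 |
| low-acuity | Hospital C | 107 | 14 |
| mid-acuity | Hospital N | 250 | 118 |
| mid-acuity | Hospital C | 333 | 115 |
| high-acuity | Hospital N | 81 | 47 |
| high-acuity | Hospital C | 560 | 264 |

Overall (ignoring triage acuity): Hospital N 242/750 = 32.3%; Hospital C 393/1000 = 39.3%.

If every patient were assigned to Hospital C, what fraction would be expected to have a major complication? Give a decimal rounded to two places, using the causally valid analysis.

0.33

The imbalance in triage acuity arose from how patients were allocated, not from anything the hospital did; and triage acuity independently affects the outcome. The pooled gap is confounded — condition on triage acuity.
Standardising Hospital C to the population triage acuity mix: 0.301·14/107 + 0.333·115/333 + 0.366·264/560 = 0.327.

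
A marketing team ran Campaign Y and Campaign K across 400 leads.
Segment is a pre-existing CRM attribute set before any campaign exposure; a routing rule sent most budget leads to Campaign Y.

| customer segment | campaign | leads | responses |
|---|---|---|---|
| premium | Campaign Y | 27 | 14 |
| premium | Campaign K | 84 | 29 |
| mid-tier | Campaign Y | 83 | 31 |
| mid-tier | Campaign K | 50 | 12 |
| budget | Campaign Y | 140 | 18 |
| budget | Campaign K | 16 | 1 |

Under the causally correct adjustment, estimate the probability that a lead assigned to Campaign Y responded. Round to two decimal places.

Within every customer segment level Campaign Y has the higher rate, yet pooled Campaign K does — Simpson's reversal.
Here customer segment is a common cause — it drives both which campaign a case falls under and the outcome. The crude comparison mixes populations; the stratum-specific rates are the causally relevant ones.
Standardising Campaign Y to the population customer segment mix: 0.278·14/27 + 0.333·31/83 + 0.390·18/140 = 0.318.

0.32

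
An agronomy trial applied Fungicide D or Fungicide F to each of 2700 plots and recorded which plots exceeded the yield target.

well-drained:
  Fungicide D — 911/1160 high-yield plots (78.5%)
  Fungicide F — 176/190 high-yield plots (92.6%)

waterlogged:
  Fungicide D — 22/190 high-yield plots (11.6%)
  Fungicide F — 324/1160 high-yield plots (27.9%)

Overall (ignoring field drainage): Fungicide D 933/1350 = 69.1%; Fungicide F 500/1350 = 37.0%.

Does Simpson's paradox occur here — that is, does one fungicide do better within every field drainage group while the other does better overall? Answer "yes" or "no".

Within each field drainage level (well-drained 78.5% vs 92.6%; waterlogged 11.6% vs 27.9%), Fungicide F has the higher rate every time. Pooled: 69.1% vs 37.0% — Fungicide D has the higher rate overall. The two comparisons disagree.

yes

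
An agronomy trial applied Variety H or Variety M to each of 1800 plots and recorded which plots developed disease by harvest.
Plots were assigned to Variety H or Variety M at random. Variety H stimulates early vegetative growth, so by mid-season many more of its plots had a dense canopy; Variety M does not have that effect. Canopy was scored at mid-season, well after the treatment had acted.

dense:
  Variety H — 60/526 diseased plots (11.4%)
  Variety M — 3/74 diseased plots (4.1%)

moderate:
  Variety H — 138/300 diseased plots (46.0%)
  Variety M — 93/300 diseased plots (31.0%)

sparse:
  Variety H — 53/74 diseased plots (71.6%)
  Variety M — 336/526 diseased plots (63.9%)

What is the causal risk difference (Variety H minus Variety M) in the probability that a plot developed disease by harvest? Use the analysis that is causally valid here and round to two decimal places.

The stratified and pooled comparisons disagree (Variety M wins within each mid-season canopy; Variety H wins overall), so the answer turns on the causal role of mid-season canopy.
Mid-season canopy is downstream of the variety. One should not condition on a consequence of treatment, so the overall rates are the right comparison.
The causal difference is the pooled difference: 0.279 − 0.480 = -0.201.

-0.20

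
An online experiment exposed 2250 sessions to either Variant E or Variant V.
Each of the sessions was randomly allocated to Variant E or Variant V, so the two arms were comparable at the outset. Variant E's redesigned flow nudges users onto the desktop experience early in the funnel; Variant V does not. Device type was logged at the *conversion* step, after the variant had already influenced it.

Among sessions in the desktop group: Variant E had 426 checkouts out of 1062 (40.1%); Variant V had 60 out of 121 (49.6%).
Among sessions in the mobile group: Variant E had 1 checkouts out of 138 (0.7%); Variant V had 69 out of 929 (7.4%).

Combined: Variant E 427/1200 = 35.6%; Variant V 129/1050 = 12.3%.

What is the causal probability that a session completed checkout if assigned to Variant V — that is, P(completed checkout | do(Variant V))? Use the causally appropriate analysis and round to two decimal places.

The device type-specific comparison favours Variant V throughout, but the pooled figures favour Variant E. The question is whether to condition on device type.
Device type lies on the pathway variant → device type → outcome, so adjusting for it blocks the indirect effect. For the total causal effect of variant, use the unadjusted pooled rates.
So P(outcome | do(Variant V)) is just the pooled rate for Variant V: 129/1050 = 0.123.

0.12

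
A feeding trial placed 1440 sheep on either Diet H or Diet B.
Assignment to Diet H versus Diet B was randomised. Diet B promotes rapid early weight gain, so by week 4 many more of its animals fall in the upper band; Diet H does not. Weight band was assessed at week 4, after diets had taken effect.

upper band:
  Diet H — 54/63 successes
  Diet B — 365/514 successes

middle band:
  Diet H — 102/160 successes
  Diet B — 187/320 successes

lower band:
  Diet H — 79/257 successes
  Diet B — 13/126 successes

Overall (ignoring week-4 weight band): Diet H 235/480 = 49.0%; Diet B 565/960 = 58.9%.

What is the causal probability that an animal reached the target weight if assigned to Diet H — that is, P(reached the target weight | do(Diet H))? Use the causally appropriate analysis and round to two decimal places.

0.49

The week-4 weight band-specific comparison favours Diet H throughout, but the pooled figures favour Diet B. The question is whether to condition on week-4 weight band.
Stratifying would compare diets among sheep the diets themselves sorted into week-4 weight band groups — a form of selection on an intermediate. The unconditioned pooled rates give the total causal effect.
So P(outcome | do(Diet H)) is just the pooled rate for Diet H: 235/480 = 0.490.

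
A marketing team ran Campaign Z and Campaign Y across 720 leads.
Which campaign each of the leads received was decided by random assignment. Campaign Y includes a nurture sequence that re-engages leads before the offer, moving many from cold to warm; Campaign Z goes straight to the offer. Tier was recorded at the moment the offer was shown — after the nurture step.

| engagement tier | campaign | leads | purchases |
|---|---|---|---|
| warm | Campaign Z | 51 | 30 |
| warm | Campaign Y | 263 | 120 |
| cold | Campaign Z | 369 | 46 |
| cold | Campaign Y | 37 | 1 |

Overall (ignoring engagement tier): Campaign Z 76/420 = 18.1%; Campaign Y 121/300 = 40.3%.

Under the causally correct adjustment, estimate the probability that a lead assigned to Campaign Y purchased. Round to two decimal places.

Within every engagement tier level Campaign Z has the higher rate, yet pooled Campaign Y does — Simpson's reversal.
Engagement tier is downstream of the campaign. One should not condition on a consequence of treatment, so the overall rates are the right comparison.
So P(outcome | do(Campaign Y)) is just the pooled rate for Campaign Y: 121/300 = 0.403.

0.40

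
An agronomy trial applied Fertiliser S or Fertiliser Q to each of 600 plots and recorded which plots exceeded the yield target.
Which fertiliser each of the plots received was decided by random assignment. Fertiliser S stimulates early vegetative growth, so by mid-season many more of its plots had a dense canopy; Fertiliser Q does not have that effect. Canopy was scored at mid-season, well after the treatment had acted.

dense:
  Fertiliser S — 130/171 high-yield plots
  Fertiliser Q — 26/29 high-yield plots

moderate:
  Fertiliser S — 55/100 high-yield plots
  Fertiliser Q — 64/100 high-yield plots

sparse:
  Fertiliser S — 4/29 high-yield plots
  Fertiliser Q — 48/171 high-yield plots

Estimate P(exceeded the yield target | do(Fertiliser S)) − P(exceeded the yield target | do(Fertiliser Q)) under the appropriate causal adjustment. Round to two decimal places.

Fertiliser Q is higher inside every mid-season canopy stratum but Fertiliser S is higher in aggregate. Whether to stratify depends on how mid-season canopy relates to the fertiliser.
Because the fertiliser influences mid-season canopy, mid-season canopy is a post-treatment mediator, not a confounder. Stratifying on it would bias the estimate; the causal effect is the crude pooled difference.
The causal difference is the pooled difference: 0.630 − 0.460 = +0.170.

+0.17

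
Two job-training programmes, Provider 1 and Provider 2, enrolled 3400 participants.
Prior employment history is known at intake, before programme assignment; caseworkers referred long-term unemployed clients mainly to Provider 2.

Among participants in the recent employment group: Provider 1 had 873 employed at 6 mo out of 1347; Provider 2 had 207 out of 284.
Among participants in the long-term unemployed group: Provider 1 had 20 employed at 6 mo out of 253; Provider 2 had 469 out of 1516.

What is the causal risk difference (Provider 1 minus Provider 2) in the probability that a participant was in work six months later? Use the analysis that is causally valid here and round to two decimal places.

-0.16

Nothing the programme does changes prior employment history; the imbalance is an allocation artefact. With prior employment history also predicting the outcome, the pooled figure is confounded, and the within-stratum comparison is the causal one.
Adjusting over the population distribution of prior employment history: 0.480·(0.648−0.729) + 0.520·(0.079−0.309) = -0.159.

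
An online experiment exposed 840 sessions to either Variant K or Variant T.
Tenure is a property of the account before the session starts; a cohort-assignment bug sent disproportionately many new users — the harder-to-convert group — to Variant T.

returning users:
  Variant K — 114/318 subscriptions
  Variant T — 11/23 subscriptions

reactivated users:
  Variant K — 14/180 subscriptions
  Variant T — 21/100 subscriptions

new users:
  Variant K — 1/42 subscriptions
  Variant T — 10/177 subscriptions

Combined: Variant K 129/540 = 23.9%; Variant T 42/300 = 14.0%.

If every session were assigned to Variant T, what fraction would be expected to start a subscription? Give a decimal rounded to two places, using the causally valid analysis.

The user tenure-specific comparison favours Variant T throughout, but the pooled figures favour Variant K. The question is whether to condition on user tenure.
Since user tenure is a pre-existing factor (not a product of the variant) and it affects the outcome on its own, it is a confounder. The stratified rates, not the pooled rate, identify the causal effect.
Standardising Variant T to the population user tenure mix: 0.406·11/23 + 0.333·21/100 + 0.261·10/177 = 0.279.

0.28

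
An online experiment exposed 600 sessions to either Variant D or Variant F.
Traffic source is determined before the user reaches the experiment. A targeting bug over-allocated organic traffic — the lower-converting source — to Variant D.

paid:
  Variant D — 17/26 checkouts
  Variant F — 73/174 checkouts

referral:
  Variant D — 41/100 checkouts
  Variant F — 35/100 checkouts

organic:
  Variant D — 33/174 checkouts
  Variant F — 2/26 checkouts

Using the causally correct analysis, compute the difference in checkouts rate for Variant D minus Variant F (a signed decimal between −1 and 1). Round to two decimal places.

+0.14

The stratified and pooled comparisons disagree (Variant D wins within each traffic source; Variant F wins overall), so the answer turns on the causal role of traffic source.
Here traffic source is a common cause — it drives both which variant a case falls under and the outcome. The crude comparison mixes populations; the stratum-specific rates are the causally relevant ones.
Adjusting over the population distribution of traffic source: 0.333·(0.654−0.420) + 0.333·(0.410−0.350) + 0.333·(0.190−0.077) = +0.136.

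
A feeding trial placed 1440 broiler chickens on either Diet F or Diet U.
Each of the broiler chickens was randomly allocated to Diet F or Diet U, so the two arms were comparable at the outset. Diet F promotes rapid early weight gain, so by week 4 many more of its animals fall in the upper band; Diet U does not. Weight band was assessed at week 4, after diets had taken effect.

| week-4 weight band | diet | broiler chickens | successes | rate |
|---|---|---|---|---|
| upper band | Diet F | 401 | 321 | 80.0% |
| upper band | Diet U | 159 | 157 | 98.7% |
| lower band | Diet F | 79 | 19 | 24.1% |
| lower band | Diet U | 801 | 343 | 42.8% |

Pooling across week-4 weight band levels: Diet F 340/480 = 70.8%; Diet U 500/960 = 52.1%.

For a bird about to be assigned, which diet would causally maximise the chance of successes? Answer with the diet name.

Diet F

The stratified and pooled comparisons disagree (Diet U wins within each week-4 weight band; Diet F wins overall), so the answer turns on the causal role of week-4 weight band.
Stratifying would compare diets among broiler chickens the diets themselves sorted into week-4 weight band groups — a form of selection on an intermediate. The unconditioned pooled rates give the total causal effect.
Pooled: Diet F 70.8% vs Diet U 52.1%; Diet F is higher overall.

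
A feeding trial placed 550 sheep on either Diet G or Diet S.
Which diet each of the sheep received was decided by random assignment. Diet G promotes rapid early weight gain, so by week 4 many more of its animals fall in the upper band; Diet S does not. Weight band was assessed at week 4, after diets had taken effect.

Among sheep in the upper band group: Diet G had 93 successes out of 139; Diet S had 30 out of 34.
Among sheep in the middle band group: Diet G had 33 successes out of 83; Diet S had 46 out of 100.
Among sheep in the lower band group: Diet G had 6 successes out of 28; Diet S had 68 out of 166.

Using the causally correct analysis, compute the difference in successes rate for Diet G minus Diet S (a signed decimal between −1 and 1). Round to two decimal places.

Stratifying would compare diets among sheep the diets themselves sorted into week-4 weight band groups — a form of selection on an intermediate. The unconditioned pooled rates give the total causal effect.
The causal difference is the pooled difference: 0.528 − 0.480 = +0.048.

+0.05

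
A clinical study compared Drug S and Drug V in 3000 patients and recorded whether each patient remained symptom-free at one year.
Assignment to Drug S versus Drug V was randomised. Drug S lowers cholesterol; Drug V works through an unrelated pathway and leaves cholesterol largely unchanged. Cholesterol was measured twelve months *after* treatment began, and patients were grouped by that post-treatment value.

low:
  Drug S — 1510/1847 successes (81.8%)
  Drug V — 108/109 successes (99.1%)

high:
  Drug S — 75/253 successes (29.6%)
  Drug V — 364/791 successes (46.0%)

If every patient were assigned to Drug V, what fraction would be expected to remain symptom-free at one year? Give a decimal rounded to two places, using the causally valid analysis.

The distribution of cholesterol is itself part of what the drug does — it is an intermediate outcome. Holding it fixed would remove that part of the effect; the total effect is the pooled difference.
So P(outcome | do(Drug V)) is just the pooled rate for Drug V: 472/900 = 0.524.

0.52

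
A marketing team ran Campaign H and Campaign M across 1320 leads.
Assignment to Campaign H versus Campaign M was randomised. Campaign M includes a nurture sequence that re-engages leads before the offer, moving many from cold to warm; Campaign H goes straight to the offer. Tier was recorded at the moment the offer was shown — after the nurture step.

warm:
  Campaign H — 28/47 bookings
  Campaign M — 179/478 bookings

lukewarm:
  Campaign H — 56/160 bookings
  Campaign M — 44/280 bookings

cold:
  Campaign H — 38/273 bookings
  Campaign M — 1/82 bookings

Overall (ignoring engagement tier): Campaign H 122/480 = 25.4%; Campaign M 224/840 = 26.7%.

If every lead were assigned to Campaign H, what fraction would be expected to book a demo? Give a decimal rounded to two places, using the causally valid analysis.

0.25

The engagement tier-specific comparison favours Campaign H throughout, but the pooled figures favour Campaign M. The question is whether to condition on engagement tier.
Engagement tier here is a post-treatment variable shaped by the campaign; conditioning on it would introduce bias rather than remove it. The overall comparison is the causal one.
So P(outcome | do(Campaign H)) is just the pooled rate for Campaign H: 122/480 = 0.254.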